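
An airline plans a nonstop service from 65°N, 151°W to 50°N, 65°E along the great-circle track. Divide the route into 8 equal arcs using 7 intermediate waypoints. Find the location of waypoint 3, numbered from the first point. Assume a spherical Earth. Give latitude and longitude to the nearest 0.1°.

≈ 79.5°N, 140.7°E

Write both endpoints as unit vectors p₁, p₂ with components (cos φ cos λ, cos φ sin λ, sin φ).
The central angle between the endpoints is δ = arccos(p₁·p₂) ≈ 1.076 rad (61.7°).
Interpolate at f = 3/8 with slerp weights a = sin((1−f)δ)/sin δ ≈ 0.708, b = sin(fδ)/sin δ ≈ 0.446.
p = a·p₁ + b·p₂ ≈ (-0.140, 0.115, 0.983); φ = arcsin(p_z) ≈ 79.55°, λ = atan2(p_y, p_x) ≈ 140.71°.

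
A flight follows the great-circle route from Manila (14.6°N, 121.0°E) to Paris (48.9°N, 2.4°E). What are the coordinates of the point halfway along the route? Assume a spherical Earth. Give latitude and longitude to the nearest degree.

Convert each endpoint to a unit vector on the sphere (x = cos φ cos λ, y = cos φ sin λ, z = sin φ).
The central angle between the endpoints is δ = arccos(p₁·p₂) ≈ 1.686 rad (96.6°).
Interpolate at f = 1/2 with slerp weights a = sin((1−f)δ)/sin δ ≈ 0.751, b = sin(fδ)/sin δ ≈ 0.751.
p = a·p₁ + b·p₂ ≈ (0.119, 0.644, 0.756); φ = arcsin(p_z) ≈ 49.09°, λ = atan2(p_y, p_x) ≈ 79.53°.

≈ 49°N, 80°E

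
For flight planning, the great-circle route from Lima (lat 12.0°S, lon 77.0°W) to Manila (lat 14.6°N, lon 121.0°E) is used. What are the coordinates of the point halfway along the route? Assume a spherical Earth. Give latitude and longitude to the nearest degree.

Convert each endpoint to a unit vector on the sphere (x = cos φ cos λ, y = cos φ sin λ, z = sin φ).
The central angle between the endpoints is δ = arccos(p₁·p₂) ≈ 2.833 rad (162.3°).
Interpolate at f = 1/2 with slerp weights a = sin((1−f)δ)/sin δ ≈ 3.249, b = sin(fδ)/sin δ ≈ 3.249.
p = a·p₁ + b·p₂ ≈ (-0.905, -0.402, 0.143); φ = arcsin(p_z) ≈ 8.25°, λ = atan2(p_y, p_x) ≈ -156.06°.

≈ lat 8°N, lon 156°W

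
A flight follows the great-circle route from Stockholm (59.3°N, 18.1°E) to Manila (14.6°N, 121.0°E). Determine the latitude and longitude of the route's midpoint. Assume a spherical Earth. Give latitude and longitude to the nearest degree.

Convert each endpoint to a unit vector on the sphere (x = cos φ cos λ, y = cos φ sin λ, z = sin φ).
The central angle between the endpoints is δ = arccos(p₁·p₂) ≈ 1.464 rad (83.9°).
Interpolate at f = 1/2 with slerp weights a = sin((1−f)δ)/sin δ ≈ 0.672, b = sin(fδ)/sin δ ≈ 0.672.
p = a·p₁ + b·p₂ ≈ (-0.009, 0.664, 0.747); φ = arcsin(p_z) ≈ 48.37°, λ = atan2(p_y, p_x) ≈ 90.76°.

≈ (48°N, 91°E)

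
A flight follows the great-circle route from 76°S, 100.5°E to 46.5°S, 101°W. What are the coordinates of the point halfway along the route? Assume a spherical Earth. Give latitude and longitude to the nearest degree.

≈ 74°S, 112°W

Write both endpoints as unit vectors p₁, p₂ with components (cos φ cos λ, cos φ sin λ, sin φ).
The central angle between the endpoints is δ = arccos(p₁·p₂) ≈ 0.990 rad (56.7°).
Interpolate at f = 1/2 with slerp weights a = sin((1−f)δ)/sin δ ≈ 0.568, b = sin(fδ)/sin δ ≈ 0.568.
p = a·p₁ + b·p₂ ≈ (-0.100, -0.249, -0.963); φ = arcsin(p_z) ≈ -74.46°, λ = atan2(p_y, p_x) ≈ -111.83°.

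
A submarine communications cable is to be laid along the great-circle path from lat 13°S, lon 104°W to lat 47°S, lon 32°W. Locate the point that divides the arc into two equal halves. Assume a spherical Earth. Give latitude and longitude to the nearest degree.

≈ lat 35°S, lon 75°W

Convert each endpoint to a unit vector on the sphere (x = cos φ cos λ, y = cos φ sin λ, z = sin φ).
The central angle between the endpoints is δ = arccos(p₁·p₂) ≈ 1.192 rad (68.3°).
Interpolate at f = 1/2 with slerp weights a = sin((1−f)δ)/sin δ ≈ 0.604, b = sin(fδ)/sin δ ≈ 0.604.
p = a·p₁ + b·p₂ ≈ (0.207, -0.790, -0.578); φ = arcsin(p_z) ≈ -35.29°, λ = atan2(p_y, p_x) ≈ -75.31°.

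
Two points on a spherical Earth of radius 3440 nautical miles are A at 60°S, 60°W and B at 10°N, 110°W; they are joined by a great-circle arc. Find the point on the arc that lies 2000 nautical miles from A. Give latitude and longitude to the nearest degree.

From cos δ = sin φ₁ sin φ₂ + cos φ₁ cos φ₂ cos Δλ, the central angle is δ ≈ 1.404 rad (80.4°). The total great-circle distance is δ·R ≈ 1.404 × 3440 ≈ 4829 nmi, so the target fraction is f = 2000/4829 ≈ 0.414.
Interpolate at f ≈ 0.414 with slerp weights a = sin((1−f)δ)/sin δ ≈ 0.743, b = sin(fδ)/sin δ ≈ 0.557.
p = a·p₁ + b·p₂ ≈ (-0.002, -0.837, -0.547); φ = arcsin(p_z) ≈ -33.15°, λ = atan2(p_y, p_x) ≈ -90.12°.

≈ 33°S, 90°W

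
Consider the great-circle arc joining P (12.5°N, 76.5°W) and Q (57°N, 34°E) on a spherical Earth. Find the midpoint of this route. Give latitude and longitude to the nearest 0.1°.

Write both endpoints as unit vectors p₁, p₂ with components (cos φ cos λ, cos φ sin λ, sin φ).
The central angle between the endpoints is δ = arccos(p₁·p₂) ≈ 1.575 rad (90.3°).
Interpolate at f = 1/2 with slerp weights a = sin((1−f)δ)/sin δ ≈ 0.709, b = sin(fδ)/sin δ ≈ 0.709.
p = a·p₁ + b·p₂ ≈ (0.482, -0.457, 0.748); φ = arcsin(p_z) ≈ 48.40°, λ = atan2(p_y, p_x) ≈ -43.50°.

≈ (48.4°N, 43.5°W)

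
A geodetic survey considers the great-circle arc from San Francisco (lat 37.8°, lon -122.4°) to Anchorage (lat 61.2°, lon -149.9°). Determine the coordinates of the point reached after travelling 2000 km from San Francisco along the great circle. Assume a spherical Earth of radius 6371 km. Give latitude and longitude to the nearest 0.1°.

Write both endpoints as unit vectors p₁, p₂ with components (cos φ cos λ, cos φ sin λ, sin φ).
The central angle between the endpoints is δ = arccos(p₁·p₂) ≈ 0.506 rad (29.0°). The total great-circle distance is δ·R ≈ 0.506 × 6371 ≈ 3223 km, so the target fraction is f = 2000/3223 ≈ 0.621.
Interpolate at f ≈ 0.621 with slerp weights a = sin((1−f)δ)/sin δ ≈ 0.394, b = sin(fδ)/sin δ ≈ 0.637.
p = a·p₁ + b·p₂ ≈ (-0.432, -0.417, 0.800); φ = arcsin(p_z) ≈ 53.10°, λ = atan2(p_y, p_x) ≈ -136.06°.

≈ lat 53.1°, lon -136.1°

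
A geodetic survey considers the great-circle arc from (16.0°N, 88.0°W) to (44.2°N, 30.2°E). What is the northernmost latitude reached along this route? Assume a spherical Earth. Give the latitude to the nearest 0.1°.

The great circle lies in the plane with unit normal n̂ = (p₁ × p₂)/|p₁ × p₂|.
Here n̂_z ≈ +0.613; the vertex latitude is φ_max = arccos|n̂_z| ≈ 52.2°.

≈ 52.2°N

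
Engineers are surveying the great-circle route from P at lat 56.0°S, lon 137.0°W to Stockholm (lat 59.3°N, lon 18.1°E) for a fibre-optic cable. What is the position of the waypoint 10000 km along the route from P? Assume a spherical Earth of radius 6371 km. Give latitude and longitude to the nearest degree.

Convert each endpoint to a unit vector on the sphere (x = cos φ cos λ, y = cos φ sin λ, z = sin φ).
The central angle between the endpoints is δ = arccos(p₁·p₂) ≈ 2.904 rad (166.4°). The total great-circle distance is δ·R ≈ 2.904 × 6371 ≈ 18499 km, so the target fraction is f = 10000/18499 ≈ 0.541.
Interpolate at f ≈ 0.541 with slerp weights a = sin((1−f)δ)/sin δ ≈ 4.123, b = sin(fδ)/sin δ ≈ 4.241.
p = a·p₁ + b·p₂ ≈ (0.372, -0.900, 0.229); φ = arcsin(p_z) ≈ 13.23°, λ = atan2(p_y, p_x) ≈ -67.53°.

≈ lat 13°N, lon 68°W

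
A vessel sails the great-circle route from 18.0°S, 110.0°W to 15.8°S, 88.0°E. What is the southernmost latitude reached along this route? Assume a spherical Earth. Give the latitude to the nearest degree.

≈ 63°S

The great circle lies in the plane with unit normal n̂ = (p₁ × p₂)/|p₁ × p₂|.
Here n̂_z ≈ -0.458; the vertex latitude is φ_max = arccos|n̂_z| ≈ 62.8°.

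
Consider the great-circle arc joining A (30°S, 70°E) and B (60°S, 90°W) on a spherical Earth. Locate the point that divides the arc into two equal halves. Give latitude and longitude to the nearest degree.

≈ (72°S, 47°E)

Convert each endpoint to a unit vector on the sphere (x = cos φ cos λ, y = cos φ sin λ, z = sin φ).
The central angle between the endpoints is δ = arccos(p₁·p₂) ≈ 1.545 rad (88.5°).
Interpolate at f = 1/2 with slerp weights a = sin((1−f)δ)/sin δ ≈ 0.698, b = sin(fδ)/sin δ ≈ 0.698.
p = a·p₁ + b·p₂ ≈ (0.207, 0.219, -0.954); φ = arcsin(p_z) ≈ -72.47°, λ = atan2(p_y, p_x) ≈ 46.65°.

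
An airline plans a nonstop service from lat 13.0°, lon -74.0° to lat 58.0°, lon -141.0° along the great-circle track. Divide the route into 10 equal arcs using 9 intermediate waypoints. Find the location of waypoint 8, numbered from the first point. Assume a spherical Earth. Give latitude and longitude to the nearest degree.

≈ lat 53°, lon -119°

Write both endpoints as unit vectors p₁, p₂ with components (cos φ cos λ, cos φ sin λ, sin φ).
The central angle between the endpoints is δ = arccos(p₁·p₂) ≈ 1.167 rad (66.9°).
Interpolate at f = 8/10 with slerp weights a = sin((1−f)δ)/sin δ ≈ 0.252, b = sin(fδ)/sin δ ≈ 0.874.
p = a·p₁ + b·p₂ ≈ (-0.292, -0.527, 0.798); φ = arcsin(p_z) ≈ 52.93°, λ = atan2(p_y, p_x) ≈ -119.02°.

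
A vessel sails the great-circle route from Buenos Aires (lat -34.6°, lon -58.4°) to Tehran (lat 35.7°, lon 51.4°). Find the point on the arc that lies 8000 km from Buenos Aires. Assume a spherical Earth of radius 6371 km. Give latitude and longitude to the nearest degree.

≈ lat 7°, lon 4°

Write both endpoints as unit vectors p₁, p₂ with components (cos φ cos λ, cos φ sin λ, sin φ).
The central angle between the endpoints is δ = arccos(p₁·p₂) ≈ 2.163 rad (123.9°). The total great-circle distance is δ·R ≈ 2.163 × 6371 ≈ 13777 km, so the target fraction is f = 8000/13777 ≈ 0.581.
Interpolate at f ≈ 0.581 with slerp weights a = sin((1−f)δ)/sin δ ≈ 0.949, b = sin(fδ)/sin δ ≈ 1.146.
p = a·p₁ + b·p₂ ≈ (0.990, 0.062, 0.130); φ = arcsin(p_z) ≈ 7.45°, λ = atan2(p_y, p_x) ≈ 3.57°.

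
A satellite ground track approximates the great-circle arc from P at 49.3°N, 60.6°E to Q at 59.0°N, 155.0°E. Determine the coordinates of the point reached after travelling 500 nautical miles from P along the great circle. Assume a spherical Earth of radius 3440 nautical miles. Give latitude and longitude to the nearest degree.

≈ 55°N, 70°E

From cos δ = sin φ₁ sin φ₂ + cos φ₁ cos φ₂ cos Δλ, the central angle is δ ≈ 0.897 rad (51.4°). The total great-circle distance is δ·R ≈ 0.897 × 3440 ≈ 3085 nmi, so the target fraction is f = 500/3085 ≈ 0.162.
Interpolate at f ≈ 0.162 with slerp weights a = sin((1−f)δ)/sin δ ≈ 0.874, b = sin(fδ)/sin δ ≈ 0.185.
p = a·p₁ + b·p₂ ≈ (0.193, 0.537, 0.821); φ = arcsin(p_z) ≈ 55.22°, λ = atan2(p_y, p_x) ≈ 70.21°.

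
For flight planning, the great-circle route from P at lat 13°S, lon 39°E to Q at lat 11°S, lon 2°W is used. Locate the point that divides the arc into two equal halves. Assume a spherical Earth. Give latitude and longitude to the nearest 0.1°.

Convert each endpoint to a unit vector on the sphere (x = cos φ cos λ, y = cos φ sin λ, z = sin φ).
The central angle between the endpoints is δ = arccos(p₁·p₂) ≈ 0.700 rad (40.1°).
Interpolate at f = 1/2 with slerp weights a = sin((1−f)δ)/sin δ ≈ 0.532, b = sin(fδ)/sin δ ≈ 0.532.
p = a·p₁ + b·p₂ ≈ (0.925, 0.308, -0.221); φ = arcsin(p_z) ≈ -12.79°, λ = atan2(p_y, p_x) ≈ 18.42°.

≈ lat 12.8°S, lon 18.4°E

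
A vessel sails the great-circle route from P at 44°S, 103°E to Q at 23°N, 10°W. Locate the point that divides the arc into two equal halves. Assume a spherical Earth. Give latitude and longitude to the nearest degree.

≈ 18°S, 36°E

The haversine formula gives a central angle δ ≈ 2.130 rad (122.0°) between the endpoints.
Interpolate at f = 1/2 with slerp weights a = sin((1−f)δ)/sin δ ≈ 1.032, b = sin(fδ)/sin δ ≈ 1.032.
p = a·p₁ + b·p₂ ≈ (0.768, 0.558, -0.314); φ = arcsin(p_z) ≈ -18.27°, λ = atan2(p_y, p_x) ≈ 36.00°.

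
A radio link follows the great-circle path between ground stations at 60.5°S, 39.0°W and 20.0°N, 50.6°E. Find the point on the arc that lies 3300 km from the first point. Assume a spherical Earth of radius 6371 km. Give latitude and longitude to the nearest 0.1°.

≈ 45.4°S, 4.9°E

Write both endpoints as unit vectors p₁, p₂ with components (cos φ cos λ, cos φ sin λ, sin φ).
The central angle between the endpoints is δ = arccos(p₁·p₂) ≈ 1.870 rad (107.1°). The total great-circle distance is δ·R ≈ 1.870 × 6371 ≈ 11912 km, so the target fraction is f = 3300/11912 ≈ 0.277.
Interpolate at f ≈ 0.277 with slerp weights a = sin((1−f)δ)/sin δ ≈ 1.021, b = sin(fδ)/sin δ ≈ 0.518.
p = a·p₁ + b·p₂ ≈ (0.700, 0.060, -0.712); φ = arcsin(p_z) ≈ -45.38°, λ = atan2(p_y, p_x) ≈ 4.87°.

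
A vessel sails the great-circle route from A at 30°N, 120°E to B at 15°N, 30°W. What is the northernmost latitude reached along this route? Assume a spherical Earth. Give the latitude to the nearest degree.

The great circle lies in the plane with unit normal n̂ = (p₁ × p₂)/|p₁ × p₂|.
Here n̂_z ≈ -0.520; the vertex latitude is φ_max = arccos|n̂_z| ≈ 58.6°.
Check via Clairaut: cos φ_max = |cos φ₁| · sin C = cos(30.0°)·sin(36.9°) ≈ 0.520, again giving ≈ 58.6°.

≈ 59°N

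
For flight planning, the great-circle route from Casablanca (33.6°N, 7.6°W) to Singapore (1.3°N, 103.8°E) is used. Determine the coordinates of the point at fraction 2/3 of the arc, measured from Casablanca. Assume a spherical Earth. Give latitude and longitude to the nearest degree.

≈ 21°N, 73°E

Convert each endpoint to a unit vector on the sphere (x = cos φ cos λ, y = cos φ sin λ, z = sin φ).
The central angle between the endpoints is δ = arccos(p₁·p₂) ≈ 1.866 rad (106.9°).
Interpolate at f = 2/3 with slerp weights a = sin((1−f)δ)/sin δ ≈ 0.609, b = sin(fδ)/sin δ ≈ 0.990.
p = a·p₁ + b·p₂ ≈ (0.267, 0.894, 0.360); φ = arcsin(p_z) ≈ 21.07°, λ = atan2(p_y, p_x) ≈ 73.38°.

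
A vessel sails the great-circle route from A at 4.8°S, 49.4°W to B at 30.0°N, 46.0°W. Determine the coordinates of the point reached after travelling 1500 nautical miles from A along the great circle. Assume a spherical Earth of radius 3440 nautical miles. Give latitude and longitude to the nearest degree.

≈ 20°N, 47°W

Convert each endpoint to a unit vector on the sphere (x = cos φ cos λ, y = cos φ sin λ, z = sin φ).
The central angle between the endpoints is δ = arccos(p₁·p₂) ≈ 0.610 rad (35.0°). The total great-circle distance is δ·R ≈ 0.610 × 3440 ≈ 2099 nmi, so the target fraction is f = 1500/2099 ≈ 0.715.
Interpolate at f ≈ 0.715 with slerp weights a = sin((1−f)δ)/sin δ ≈ 0.302, b = sin(fδ)/sin δ ≈ 0.737.
p = a·p₁ + b·p₂ ≈ (0.639, -0.688, 0.343); φ = arcsin(p_z) ≈ 20.08°, λ = atan2(p_y, p_x) ≈ -47.09°.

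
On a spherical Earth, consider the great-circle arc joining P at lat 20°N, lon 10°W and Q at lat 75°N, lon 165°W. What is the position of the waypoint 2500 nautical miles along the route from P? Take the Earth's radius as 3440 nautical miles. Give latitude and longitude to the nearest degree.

Convert each endpoint to a unit vector on the sphere (x = cos φ cos λ, y = cos φ sin λ, z = sin φ).
The central angle between the endpoints is δ = arccos(p₁·p₂) ≈ 1.461 rad (83.7°). The total great-circle distance is δ·R ≈ 1.461 × 3440 ≈ 5025 nmi, so the target fraction is f = 2500/5025 ≈ 0.498.
Interpolate at f ≈ 0.498 with slerp weights a = sin((1−f)δ)/sin δ ≈ 0.674, b = sin(fδ)/sin δ ≈ 0.668.
p = a·p₁ + b·p₂ ≈ (0.456, -0.155, 0.876); φ = arcsin(p_z) ≈ 61.19°, λ = atan2(p_y, p_x) ≈ -18.73°.

≈ lat 61°N, lon 19°W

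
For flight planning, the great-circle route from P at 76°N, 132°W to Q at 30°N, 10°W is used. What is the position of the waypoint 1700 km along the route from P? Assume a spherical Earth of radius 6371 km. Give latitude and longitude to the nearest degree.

From cos δ = sin φ₁ sin φ₂ + cos φ₁ cos φ₂ cos Δλ, the central angle is δ ≈ 1.187 rad (68.0°). The total great-circle distance is δ·R ≈ 1.187 × 6371 ≈ 7565 km, so the target fraction is f = 1700/7565 ≈ 0.225.
Interpolate at f ≈ 0.225 with slerp weights a = sin((1−f)δ)/sin δ ≈ 0.858, b = sin(fδ)/sin δ ≈ 0.284.
p = a·p₁ + b·p₂ ≈ (0.104, -0.197, 0.975); φ = arcsin(p_z) ≈ 77.14°, λ = atan2(p_y, p_x) ≈ -62.28°.

≈ 77°N, 62°W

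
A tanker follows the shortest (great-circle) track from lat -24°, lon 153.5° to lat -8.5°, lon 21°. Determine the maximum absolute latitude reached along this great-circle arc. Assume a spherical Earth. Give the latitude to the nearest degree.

The great circle lies in the plane with unit normal n̂ = (p₁ × p₂)/|p₁ × p₂|.
Here n̂_z ≈ -0.798; the vertex latitude is φ_max = arccos|n̂_z| ≈ 37.1°.

≈ -37°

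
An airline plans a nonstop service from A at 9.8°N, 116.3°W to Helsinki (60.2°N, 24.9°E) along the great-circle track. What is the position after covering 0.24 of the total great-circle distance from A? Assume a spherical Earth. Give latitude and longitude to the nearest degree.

≈ 33°N, 107°W

Write both endpoints as unit vectors p₁, p₂ with components (cos φ cos λ, cos φ sin λ, sin φ).
The central angle between the endpoints is δ = arccos(p₁·p₂) ≈ 1.807 rad (103.5°).
Interpolate at f = 0.24 with slerp weights a = sin((1−f)δ)/sin δ ≈ 1.009, b = sin(fδ)/sin δ ≈ 0.432.
p = a·p₁ + b·p₂ ≈ (-0.246, -0.801, 0.547); φ = arcsin(p_z) ≈ 33.14°, λ = atan2(p_y, p_x) ≈ -107.05°.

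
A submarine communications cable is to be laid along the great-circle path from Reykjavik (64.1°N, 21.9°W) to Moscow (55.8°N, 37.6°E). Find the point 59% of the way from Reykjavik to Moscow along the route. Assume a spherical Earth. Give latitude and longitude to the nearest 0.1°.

≈ 62.3°N, 17.4°E

Convert each endpoint to a unit vector on the sphere (x = cos φ cos λ, y = cos φ sin λ, z = sin φ).
The central angle between the endpoints is δ = arccos(p₁·p₂) ≈ 0.518 rad (29.7°).
Interpolate at f = 0.59 with slerp weights a = sin((1−f)δ)/sin δ ≈ 0.426, b = sin(fδ)/sin δ ≈ 0.608.
p = a·p₁ + b·p₂ ≈ (0.443, 0.139, 0.886); φ = arcsin(p_z) ≈ 62.32°, λ = atan2(p_y, p_x) ≈ 17.42°.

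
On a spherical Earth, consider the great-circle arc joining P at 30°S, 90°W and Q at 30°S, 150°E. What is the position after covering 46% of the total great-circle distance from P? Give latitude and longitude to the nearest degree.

Convert each endpoint to a unit vector on the sphere (x = cos φ cos λ, y = cos φ sin λ, z = sin φ).
The central angle between the endpoints is δ = arccos(p₁·p₂) ≈ 1.696 rad (97.2°).
Interpolate at f = 0.46 with slerp weights a = sin((1−f)δ)/sin δ ≈ 0.799, b = sin(fδ)/sin δ ≈ 0.709.
p = a·p₁ + b·p₂ ≈ (-0.532, -0.385, -0.754); φ = arcsin(p_z) ≈ -48.95°, λ = atan2(p_y, p_x) ≈ -144.07°.

≈ 49°S, 144°W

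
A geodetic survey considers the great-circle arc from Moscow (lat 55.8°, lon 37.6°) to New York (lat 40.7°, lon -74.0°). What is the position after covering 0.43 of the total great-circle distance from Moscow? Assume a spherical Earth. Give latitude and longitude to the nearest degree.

Write both endpoints as unit vectors p₁, p₂ with components (cos φ cos λ, cos φ sin λ, sin φ).
The central angle between the endpoints is δ = arccos(p₁·p₂) ≈ 1.178 rad (67.5°).
Interpolate at f = 0.43 with slerp weights a = sin((1−f)δ)/sin δ ≈ 0.673, b = sin(fδ)/sin δ ≈ 0.525.
p = a·p₁ + b·p₂ ≈ (0.410, -0.152, 0.900); φ = arcsin(p_z) ≈ 64.09°, λ = atan2(p_y, p_x) ≈ -20.33°.

≈ lat 64°, lon -20°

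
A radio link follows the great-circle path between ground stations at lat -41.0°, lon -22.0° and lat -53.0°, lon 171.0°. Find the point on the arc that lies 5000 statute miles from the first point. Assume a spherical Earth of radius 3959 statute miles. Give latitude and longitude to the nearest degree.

≈ lat -66°, lon 176°

Convert each endpoint to a unit vector on the sphere (x = cos φ cos λ, y = cos φ sin λ, z = sin φ).
The central angle between the endpoints is δ = arccos(p₁·p₂) ≈ 1.489 rad (85.3°). The total great-circle distance is δ·R ≈ 1.489 × 3959 ≈ 5896 mi, so the target fraction is f = 5000/5896 ≈ 0.848.
Interpolate at f ≈ 0.848 with slerp weights a = sin((1−f)δ)/sin δ ≈ 0.225, b = sin(fδ)/sin δ ≈ 0.956.
p = a·p₁ + b·p₂ ≈ (-0.411, 0.026, -0.911); φ = arcsin(p_z) ≈ -65.69°, λ = atan2(p_y, p_x) ≈ 176.33°.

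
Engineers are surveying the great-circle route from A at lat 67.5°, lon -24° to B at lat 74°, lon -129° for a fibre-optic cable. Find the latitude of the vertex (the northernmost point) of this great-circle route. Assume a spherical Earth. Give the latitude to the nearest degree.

The great circle lies in the plane with unit normal n̂ = (p₁ × p₂)/|p₁ × p₂|.
Here n̂_z ≈ -0.200; the vertex latitude is φ_max = arccos|n̂_z| ≈ 78.5°.
Check via Clairaut: cos φ_max = |cos φ₁| · sin C = cos(67.5°)·sin(31.5°) ≈ 0.200, again giving ≈ 78.5°.

≈ 78°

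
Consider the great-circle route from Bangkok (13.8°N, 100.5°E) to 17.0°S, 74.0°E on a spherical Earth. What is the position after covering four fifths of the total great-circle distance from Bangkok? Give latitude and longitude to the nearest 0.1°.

Convert each endpoint to a unit vector on the sphere (x = cos φ cos λ, y = cos φ sin λ, z = sin φ).
The central angle between the endpoints is δ = arccos(p₁·p₂) ≈ 0.705 rad (40.4°).
Interpolate at f = 4/5 with slerp weights a = sin((1−f)δ)/sin δ ≈ 0.217, b = sin(fδ)/sin δ ≈ 0.825.
p = a·p₁ + b·p₂ ≈ (0.179, 0.965, -0.189); φ = arcsin(p_z) ≈ -10.92°, λ = atan2(p_y, p_x) ≈ 79.49°.

≈ 10.9°S, 79.5°E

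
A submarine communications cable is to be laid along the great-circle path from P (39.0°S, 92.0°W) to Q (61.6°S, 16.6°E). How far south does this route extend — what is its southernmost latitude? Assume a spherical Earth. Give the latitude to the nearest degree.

The great circle lies in the plane with unit normal n̂ = (p₁ × p₂)/|p₁ × p₂|.
Here n̂_z ≈ +0.389; the vertex latitude is φ_max = arccos|n̂_z| ≈ 67.1°.
Check via Clairaut: cos φ_max = |cos φ₁| · sin C = cos(39.0°)·sin(149.9°) ≈ 0.389, again giving ≈ 67.1°.

≈ 67°S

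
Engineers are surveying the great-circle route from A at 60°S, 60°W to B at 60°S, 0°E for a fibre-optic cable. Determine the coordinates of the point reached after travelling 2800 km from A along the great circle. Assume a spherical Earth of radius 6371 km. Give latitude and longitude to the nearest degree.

≈ 62°S, 7°W

From cos δ = sin φ₁ sin φ₂ + cos φ₁ cos φ₂ cos Δλ, the central angle is δ ≈ 0.505 rad (29.0°). The total great-circle distance is δ·R ≈ 0.505 × 6371 ≈ 3220 km, so the target fraction is f = 2800/3220 ≈ 0.870.
Interpolate at f ≈ 0.870 with slerp weights a = sin((1−f)δ)/sin δ ≈ 0.136, b = sin(fδ)/sin δ ≈ 0.879.
p = a·p₁ + b·p₂ ≈ (0.473, -0.059, -0.879); φ = arcsin(p_z) ≈ -61.51°, λ = atan2(p_y, p_x) ≈ -7.09°.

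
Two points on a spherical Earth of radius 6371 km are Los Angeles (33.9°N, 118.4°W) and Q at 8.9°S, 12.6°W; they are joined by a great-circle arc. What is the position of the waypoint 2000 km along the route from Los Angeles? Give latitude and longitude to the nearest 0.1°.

Convert each endpoint to a unit vector on the sphere (x = cos φ cos λ, y = cos φ sin λ, z = sin φ).
The central angle between the endpoints is δ = arccos(p₁·p₂) ≈ 1.886 rad (108.0°). The total great-circle distance is δ·R ≈ 1.886 × 6371 ≈ 12013 km, so the target fraction is f = 2000/12013 ≈ 0.166.
Interpolate at f ≈ 0.166 with slerp weights a = sin((1−f)δ)/sin δ ≈ 1.052, b = sin(fδ)/sin δ ≈ 0.325.
p = a·p₁ + b·p₂ ≈ (-0.102, -0.838, 0.536); φ = arcsin(p_z) ≈ 32.43°, λ = atan2(p_y, p_x) ≈ -96.95°.

≈ 32.4°N, 96.9°W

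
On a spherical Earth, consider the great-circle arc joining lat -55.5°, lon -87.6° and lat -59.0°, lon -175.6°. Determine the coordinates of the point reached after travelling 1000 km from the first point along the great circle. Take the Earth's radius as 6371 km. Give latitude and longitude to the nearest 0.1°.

From cos δ = sin φ₁ sin φ₂ + cos φ₁ cos φ₂ cos Δλ, the central angle is δ ≈ 0.772 rad (44.2°). The total great-circle distance is δ·R ≈ 0.772 × 6371 ≈ 4918 km, so the target fraction is f = 1000/4918 ≈ 0.203.
Interpolate at f ≈ 0.203 with slerp weights a = sin((1−f)δ)/sin δ ≈ 0.827, b = sin(fδ)/sin δ ≈ 0.224.
p = a·p₁ + b·p₂ ≈ (-0.095, -0.477, -0.874); φ = arcsin(p_z) ≈ -60.90°, λ = atan2(p_y, p_x) ≈ -101.32°.

≈ lat -60.9°, lon -101.3°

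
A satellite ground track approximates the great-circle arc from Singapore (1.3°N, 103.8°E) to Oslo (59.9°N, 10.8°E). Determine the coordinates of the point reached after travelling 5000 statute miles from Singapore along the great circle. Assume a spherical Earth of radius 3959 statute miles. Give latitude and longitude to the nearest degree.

≈ (56°N, 45°E)

Write both endpoints as unit vectors p₁, p₂ with components (cos φ cos λ, cos φ sin λ, sin φ).
The central angle between the endpoints is δ = arccos(p₁·p₂) ≈ 1.577 rad (90.4°). The total great-circle distance is δ·R ≈ 1.577 × 3959 ≈ 6245 mi, so the target fraction is f = 5000/6245 ≈ 0.801.
Interpolate at f ≈ 0.801 with slerp weights a = sin((1−f)δ)/sin δ ≈ 0.309, b = sin(fδ)/sin δ ≈ 0.953.
p = a·p₁ + b·p₂ ≈ (0.396, 0.390, 0.832); φ = arcsin(p_z) ≈ 56.25°, λ = atan2(p_y, p_x) ≈ 44.57°.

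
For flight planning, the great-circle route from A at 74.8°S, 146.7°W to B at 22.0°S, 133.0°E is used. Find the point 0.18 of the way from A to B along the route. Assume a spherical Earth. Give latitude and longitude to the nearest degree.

The haversine formula gives a central angle δ ≈ 1.157 rad (66.3°) between the endpoints.
Interpolate at f = 0.18 with slerp weights a = sin((1−f)δ)/sin δ ≈ 0.888, b = sin(fδ)/sin δ ≈ 0.226.
p = a·p₁ + b·p₂ ≈ (-0.337, 0.025, -0.941); φ = arcsin(p_z) ≈ -70.23°, λ = atan2(p_y, p_x) ≈ 175.70°.

≈ 70°S, 176°E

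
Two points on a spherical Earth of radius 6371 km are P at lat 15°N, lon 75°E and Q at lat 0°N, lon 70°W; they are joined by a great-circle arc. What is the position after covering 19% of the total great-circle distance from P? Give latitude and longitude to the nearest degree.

Write both endpoints as unit vectors p₁, p₂ with components (cos φ cos λ, cos φ sin λ, sin φ).
The central angle between the endpoints is δ = arccos(p₁·p₂) ≈ 2.484 rad (142.3°).
Interpolate at f = 0.19 with slerp weights a = sin((1−f)δ)/sin δ ≈ 1.479, b = sin(fδ)/sin δ ≈ 0.743.
p = a·p₁ + b·p₂ ≈ (0.624, 0.681, 0.383); φ = arcsin(p_z) ≈ 22.51°, λ = atan2(p_y, p_x) ≈ 47.51°.

≈ lat 23°N, lon 48°E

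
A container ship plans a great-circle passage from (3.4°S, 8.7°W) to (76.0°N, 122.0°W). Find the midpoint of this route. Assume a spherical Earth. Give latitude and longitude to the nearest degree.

≈ (44°N, 23°W)

Convert each endpoint to a unit vector on the sphere (x = cos φ cos λ, y = cos φ sin λ, z = sin φ).
The central angle between the endpoints is δ = arccos(p₁·p₂) ≈ 1.724 rad (98.8°).
Interpolate at f = 1/2 with slerp weights a = sin((1−f)δ)/sin δ ≈ 0.768, b = sin(fδ)/sin δ ≈ 0.768.
p = a·p₁ + b·p₂ ≈ (0.660, -0.274, 0.700); φ = arcsin(p_z) ≈ 44.42°, λ = atan2(p_y, p_x) ≈ -22.53°.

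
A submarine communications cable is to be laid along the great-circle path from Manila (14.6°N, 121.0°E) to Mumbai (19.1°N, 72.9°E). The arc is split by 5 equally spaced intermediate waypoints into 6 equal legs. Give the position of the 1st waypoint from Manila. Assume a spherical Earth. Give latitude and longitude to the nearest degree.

≈ 16°N, 113°E

Write both endpoints as unit vectors p₁, p₂ with components (cos φ cos λ, cos φ sin λ, sin φ).
The central angle between the endpoints is δ = arccos(p₁·p₂) ≈ 0.805 rad (46.1°).
Interpolate at f = 1/6 with slerp weights a = sin((1−f)δ)/sin δ ≈ 0.862, b = sin(fδ)/sin δ ≈ 0.186.
p = a·p₁ + b·p₂ ≈ (-0.378, 0.883, 0.278); φ = arcsin(p_z) ≈ 16.15°, λ = atan2(p_y, p_x) ≈ 113.19°.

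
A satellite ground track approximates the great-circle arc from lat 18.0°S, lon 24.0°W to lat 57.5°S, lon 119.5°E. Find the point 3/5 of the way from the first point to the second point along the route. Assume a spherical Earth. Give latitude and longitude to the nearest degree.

Convert each endpoint to a unit vector on the sphere (x = cos φ cos λ, y = cos φ sin λ, z = sin φ).
The central angle between the endpoints is δ = arccos(p₁·p₂) ≈ 1.722 rad (98.6°).
Interpolate at f = 3/5 with slerp weights a = sin((1−f)δ)/sin δ ≈ 0.643, b = sin(fδ)/sin δ ≈ 0.869.
p = a·p₁ + b·p₂ ≈ (0.329, 0.158, -0.931); φ = arcsin(p_z) ≈ -68.63°, λ = atan2(p_y, p_x) ≈ 25.62°.

≈ lat 69°S, lon 26°E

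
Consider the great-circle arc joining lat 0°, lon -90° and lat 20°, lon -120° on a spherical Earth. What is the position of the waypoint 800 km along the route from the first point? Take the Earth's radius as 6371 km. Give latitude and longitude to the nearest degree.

From cos δ = sin φ₁ sin φ₂ + cos φ₁ cos φ₂ cos Δλ, the central angle is δ ≈ 0.620 rad (35.5°). The total great-circle distance is δ·R ≈ 0.620 × 6371 ≈ 3951 km, so the target fraction is f = 800/3951 ≈ 0.202.
Interpolate at f ≈ 0.202 with slerp weights a = sin((1−f)δ)/sin δ ≈ 0.817, b = sin(fδ)/sin δ ≈ 0.216.
p = a·p₁ + b·p₂ ≈ (-0.101, -0.992, 0.074); φ = arcsin(p_z) ≈ 4.23°, λ = atan2(p_y, p_x) ≈ -95.83°.

≈ lat 4°, lon -96°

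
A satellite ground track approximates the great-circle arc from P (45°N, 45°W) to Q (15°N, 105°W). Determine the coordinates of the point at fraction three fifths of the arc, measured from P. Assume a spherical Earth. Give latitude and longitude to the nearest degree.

≈ (30°N, 86°W)

Convert each endpoint to a unit vector on the sphere (x = cos φ cos λ, y = cos φ sin λ, z = sin φ).
The central angle between the endpoints is δ = arccos(p₁·p₂) ≈ 1.019 rad (58.4°).
Interpolate at f = 3/5 with slerp weights a = sin((1−f)δ)/sin δ ≈ 0.465, b = sin(fδ)/sin δ ≈ 0.674.
p = a·p₁ + b·p₂ ≈ (0.064, -0.862, 0.504); φ = arcsin(p_z) ≈ 30.24°, λ = atan2(p_y, p_x) ≈ -85.74°.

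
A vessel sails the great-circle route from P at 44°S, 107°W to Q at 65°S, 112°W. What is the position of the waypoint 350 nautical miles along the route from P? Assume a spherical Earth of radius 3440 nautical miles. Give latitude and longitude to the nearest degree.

≈ 50°S, 108°W

The haversine formula gives a central angle δ ≈ 0.370 rad (21.2°) between the endpoints. The total great-circle distance is δ·R ≈ 0.370 × 3440 ≈ 1272 nmi, so the target fraction is f = 350/1272 ≈ 0.275.
Interpolate at f ≈ 0.275 with slerp weights a = sin((1−f)δ)/sin δ ≈ 0.733, b = sin(fδ)/sin δ ≈ 0.281.
p = a·p₁ + b·p₂ ≈ (-0.199, -0.614, -0.764); φ = arcsin(p_z) ≈ -49.80°, λ = atan2(p_y, p_x) ≈ -107.92°.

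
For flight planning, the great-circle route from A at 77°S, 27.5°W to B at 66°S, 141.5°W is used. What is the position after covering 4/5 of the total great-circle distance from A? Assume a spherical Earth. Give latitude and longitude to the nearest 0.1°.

Write both endpoints as unit vectors p₁, p₂ with components (cos φ cos λ, cos φ sin λ, sin φ).
The central angle between the endpoints is δ = arccos(p₁·p₂) ≈ 0.549 rad (31.5°).
Interpolate at f = 4/5 with slerp weights a = sin((1−f)δ)/sin δ ≈ 0.210, b = sin(fδ)/sin δ ≈ 0.815.
p = a·p₁ + b·p₂ ≈ (-0.217, -0.228, -0.949); φ = arcsin(p_z) ≈ -71.63°, λ = atan2(p_y, p_x) ≈ -133.63°.

≈ 71.6°S, 133.6°W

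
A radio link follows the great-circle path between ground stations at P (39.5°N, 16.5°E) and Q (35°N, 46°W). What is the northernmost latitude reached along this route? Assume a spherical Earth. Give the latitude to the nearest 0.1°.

≈ 42.0°N

The great circle lies in the plane with unit normal n̂ = (p₁ × p₂)/|p₁ × p₂|.
Here n̂_z ≈ -0.743; the vertex latitude is φ_max = arccos|n̂_z| ≈ 42.0°.
Check via Clairaut: cos φ_max = |cos φ₁| · sin C = cos(39.5°)·sin(74.5°) ≈ 0.743, again giving ≈ 42.0°.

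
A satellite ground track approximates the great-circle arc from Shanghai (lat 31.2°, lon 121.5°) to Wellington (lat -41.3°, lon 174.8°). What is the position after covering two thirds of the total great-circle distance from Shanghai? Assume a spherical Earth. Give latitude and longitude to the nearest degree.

Convert each endpoint to a unit vector on the sphere (x = cos φ cos λ, y = cos φ sin λ, z = sin φ).
The central angle between the endpoints is δ = arccos(p₁·p₂) ≈ 1.529 rad (87.6°).
Interpolate at f = 2/3 with slerp weights a = sin((1−f)δ)/sin δ ≈ 0.488, b = sin(fδ)/sin δ ≈ 0.852.
p = a·p₁ + b·p₂ ≈ (-0.856, 0.414, -0.310); φ = arcsin(p_z) ≈ -18.04°, λ = atan2(p_y, p_x) ≈ 154.18°.

≈ lat -18°, lon 154°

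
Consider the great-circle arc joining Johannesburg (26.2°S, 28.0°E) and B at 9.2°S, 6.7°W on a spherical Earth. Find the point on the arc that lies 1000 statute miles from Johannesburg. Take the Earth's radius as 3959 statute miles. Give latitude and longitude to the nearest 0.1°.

From cos δ = sin φ₁ sin φ₂ + cos φ₁ cos φ₂ cos Δλ, the central angle is δ ≈ 0.646 rad (37.0°). The total great-circle distance is δ·R ≈ 0.646 × 3959 ≈ 2556 mi, so the target fraction is f = 1000/2556 ≈ 0.391.
Interpolate at f ≈ 0.391 with slerp weights a = sin((1−f)δ)/sin δ ≈ 0.636, b = sin(fδ)/sin δ ≈ 0.415.
p = a·p₁ + b·p₂ ≈ (0.911, 0.220, -0.347); φ = arcsin(p_z) ≈ -20.33°, λ = atan2(p_y, p_x) ≈ 13.59°.

≈ 20.3°S, 13.6°E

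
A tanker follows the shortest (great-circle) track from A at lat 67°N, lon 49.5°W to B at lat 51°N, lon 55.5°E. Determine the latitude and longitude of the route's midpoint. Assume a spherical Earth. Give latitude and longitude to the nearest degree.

Write both endpoints as unit vectors p₁, p₂ with components (cos φ cos λ, cos φ sin λ, sin φ).
The central angle between the endpoints is δ = arccos(p₁·p₂) ≈ 0.861 rad (49.3°).
Interpolate at f = 1/2 with slerp weights a = sin((1−f)δ)/sin δ ≈ 0.550, b = sin(fδ)/sin δ ≈ 0.550.
p = a·p₁ + b·p₂ ≈ (0.336, 0.122, 0.934); φ = arcsin(p_z) ≈ 69.07°, λ = atan2(p_y, p_x) ≈ 19.95°.

≈ lat 69°N, lon 20°E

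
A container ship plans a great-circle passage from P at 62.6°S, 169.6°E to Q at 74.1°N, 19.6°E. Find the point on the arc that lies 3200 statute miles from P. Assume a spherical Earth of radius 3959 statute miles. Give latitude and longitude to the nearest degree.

Convert each endpoint to a unit vector on the sphere (x = cos φ cos λ, y = cos φ sin λ, z = sin φ).
The central angle between the endpoints is δ = arccos(p₁·p₂) ≈ 2.869 rad (164.4°). The total great-circle distance is δ·R ≈ 2.869 × 3959 ≈ 11358 mi, so the target fraction is f = 3200/11358 ≈ 0.282.
Interpolate at f ≈ 0.282 with slerp weights a = sin((1−f)δ)/sin δ ≈ 3.276, b = sin(fδ)/sin δ ≈ 2.684.
p = a·p₁ + b·p₂ ≈ (-0.790, 0.519, -0.327); φ = arcsin(p_z) ≈ -19.07°, λ = atan2(p_y, p_x) ≈ 146.70°.

≈ 19°S, 147°E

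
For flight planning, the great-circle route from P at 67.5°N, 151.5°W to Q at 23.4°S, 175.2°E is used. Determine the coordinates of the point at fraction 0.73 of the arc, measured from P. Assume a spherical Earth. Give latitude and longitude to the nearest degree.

The haversine formula gives a central angle δ ≈ 1.644 rad (94.2°) between the endpoints.
Interpolate at f = 0.73 with slerp weights a = sin((1−f)δ)/sin δ ≈ 0.431, b = sin(fδ)/sin δ ≈ 0.935.
p = a·p₁ + b·p₂ ≈ (-1.000, -0.007, 0.027); φ = arcsin(p_z) ≈ 1.53°, λ = atan2(p_y, p_x) ≈ -179.61°.

≈ 2°N, 180°E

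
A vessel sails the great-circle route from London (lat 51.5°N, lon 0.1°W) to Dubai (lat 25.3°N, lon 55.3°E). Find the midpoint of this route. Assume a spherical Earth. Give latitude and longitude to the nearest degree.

The haversine formula gives a central angle δ ≈ 0.858 rad (49.2°) between the endpoints.
Interpolate at f = 1/2 with slerp weights a = sin((1−f)δ)/sin δ ≈ 0.550, b = sin(fδ)/sin δ ≈ 0.550.
p = a·p₁ + b·p₂ ≈ (0.625, 0.408, 0.665); φ = arcsin(p_z) ≈ 41.70°, λ = atan2(p_y, p_x) ≈ 33.13°.

≈ lat 42°N, lon 33°E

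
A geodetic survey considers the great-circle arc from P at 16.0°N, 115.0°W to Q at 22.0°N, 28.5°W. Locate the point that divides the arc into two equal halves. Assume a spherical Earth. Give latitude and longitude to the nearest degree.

≈ 25°N, 73°W

Convert each endpoint to a unit vector on the sphere (x = cos φ cos λ, y = cos φ sin λ, z = sin φ).
The central angle between the endpoints is δ = arccos(p₁·p₂) ≈ 1.412 rad (80.9°).
Interpolate at f = 1/2 with slerp weights a = sin((1−f)δ)/sin δ ≈ 0.657, b = sin(fδ)/sin δ ≈ 0.657.
p = a·p₁ + b·p₂ ≈ (0.269, -0.863, 0.427); φ = arcsin(p_z) ≈ 25.30°, λ = atan2(p_y, p_x) ≈ -72.72°.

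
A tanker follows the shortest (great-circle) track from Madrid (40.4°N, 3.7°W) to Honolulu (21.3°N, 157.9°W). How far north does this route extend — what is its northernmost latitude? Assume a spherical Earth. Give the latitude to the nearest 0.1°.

The great circle lies in the plane with unit normal n̂ = (p₁ × p₂)/|p₁ × p₂|.
Here n̂_z ≈ -0.337; the vertex latitude is φ_max = arccos|n̂_z| ≈ 70.3°.
Check via Clairaut: cos φ_max = |cos φ₁| · sin C = cos(40.4°)·sin(26.3°) ≈ 0.337, again giving ≈ 70.3°.

≈ 70.3°N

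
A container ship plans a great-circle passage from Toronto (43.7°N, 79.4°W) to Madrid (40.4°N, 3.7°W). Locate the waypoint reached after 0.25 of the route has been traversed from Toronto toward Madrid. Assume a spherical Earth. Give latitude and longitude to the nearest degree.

≈ 48°N, 61°W

Write both endpoints as unit vectors p₁, p₂ with components (cos φ cos λ, cos φ sin λ, sin φ).
The central angle between the endpoints is δ = arccos(p₁·p₂) ≈ 0.947 rad (54.3°).
Interpolate at f = 0.25 with slerp weights a = sin((1−f)δ)/sin δ ≈ 0.803, b = sin(fδ)/sin δ ≈ 0.289.
p = a·p₁ + b·p₂ ≈ (0.326, -0.585, 0.742); φ = arcsin(p_z) ≈ 47.93°, λ = atan2(p_y, p_x) ≈ -60.84°.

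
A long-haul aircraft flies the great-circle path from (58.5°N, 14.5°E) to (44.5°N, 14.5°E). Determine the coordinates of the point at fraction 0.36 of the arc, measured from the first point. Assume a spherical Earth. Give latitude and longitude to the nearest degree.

≈ (53°N, 15°E)

Write both endpoints as unit vectors p₁, p₂ with components (cos φ cos λ, cos φ sin λ, sin φ).
The central angle between the endpoints is δ = arccos(p₁·p₂) ≈ 0.244 rad (14.0°).
Interpolate at f = 0.36 with slerp weights a = sin((1−f)δ)/sin δ ≈ 0.644, b = sin(fδ)/sin δ ≈ 0.363.
p = a·p₁ + b·p₂ ≈ (0.576, 0.149, 0.803); φ = arcsin(p_z) ≈ 53.46°, λ = atan2(p_y, p_x) ≈ 14.50°.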